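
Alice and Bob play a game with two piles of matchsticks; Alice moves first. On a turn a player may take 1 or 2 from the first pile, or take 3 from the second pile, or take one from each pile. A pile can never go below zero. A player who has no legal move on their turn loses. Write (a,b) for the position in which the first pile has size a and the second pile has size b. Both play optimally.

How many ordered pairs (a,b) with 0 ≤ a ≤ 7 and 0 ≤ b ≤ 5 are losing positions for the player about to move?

Positions with no move are L. A position that does have a move is losing for the player to move precisely when every available move leads to a winning position for the opponent. Fill in the labels:
Every move lowers a or b (never raises either), so fill the grid row by row in increasing a, and left to right within a row: each cell's successors are then already labelled.
      b=0  b=1  b=2  b=3  b=4  b=5
a=0:    L    L    L    W    W    W
a=1:    W    W    W    W    L    L
a=2:    W    W    W    L    W    W
a=3:    L    L    L    W    W    W
a=4:    W    W    W    W    L    L
a=5:    W    W    W    L    W    W
a=6:    L    L    L    W    W    W
a=7:    W    W    W    W    L    L
Cells with no legal move (terminal, hence L): (0,0), (0,1), (0,2).
The remaining L cells, each justified by listing all of its moves:
(1,4): moves to (0,4)(W), (1,1)(W), (0,3)(W); every one is W ⇒ L
(1,5): moves to (0,5)(W), (1,2)(W), (0,4)(W); every one is W ⇒ L
(2,3): moves to (1,3)(W), (0,3)(W), (2,0)(W), (1,2)(W); every one is W ⇒ L
(3,0): moves to (2,0)(W), (1,0)(W); every one is W ⇒ L
(3,1): moves to (2,1)(W), (1,1)(W), (2,0)(W); every one is W ⇒ L
(3,2): moves to (2,2)(W), (1,2)(W), (2,1)(W); every one is W ⇒ L
(4,4): moves to (3,4)(W), (2,4)(W), (4,1)(W), (3,3)(W); every one is W ⇒ L
(4,5): moves to (3,5)(W), (2,5)(W), (4,2)(W), (3,4)(W); every one is W ⇒ L
(5,3): moves to (4,3)(W), (3,3)(W), (5,0)(W), (4,2)(W); every one is W ⇒ L
(6,0): moves to (5,0)(W), (4,0)(W); every one is W ⇒ L
(6,1): moves to (5,1)(W), (4,1)(W), (5,0)(W); every one is W ⇒ L
(6,2): moves to (5,2)(W), (4,2)(W), (5,1)(W); every one is W ⇒ L
(7,4): moves to (6,4)(W), (5,4)(W), (7,1)(W), (6,3)(W); every one is W ⇒ L
(7,5): moves to (6,5)(W), (5,5)(W), (7,2)(W), (6,4)(W); every one is W ⇒ L
Every other cell has at least one move into one of the L cells above, so it is W.
L cells per row: a=0: 3, a=1: 2, a=2: 1, a=3: 3, a=4: 2, a=5: 1, a=6: 3, a=7: 2; total 17.

17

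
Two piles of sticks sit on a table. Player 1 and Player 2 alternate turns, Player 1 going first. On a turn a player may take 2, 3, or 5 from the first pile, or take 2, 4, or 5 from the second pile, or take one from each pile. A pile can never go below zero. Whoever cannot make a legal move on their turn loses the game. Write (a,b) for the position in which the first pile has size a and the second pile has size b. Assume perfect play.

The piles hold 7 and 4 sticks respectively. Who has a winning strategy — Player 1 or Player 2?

Player 1 wins.

Use the standard recursion: the mover loses at a terminal position; elsewhere, the mover wins exactly when some move hands the opponent an L position.
No move ever increases a pile, so every position that can arise here has a ≤ 7 and b ≤ 4; it is enough to label the cells with 0 ≤ a ≤ 7 and 0 ≤ b ≤ 4.
Every move lowers a or b (never raises either), so fill the grid row by row in increasing a, and left to right within a row: each cell's successors are then already labelled.
      b=0  b=1  b=2  b=3  b=4
a=0:    L    L    W    W    W
a=1:    L    W    W    L    W
a=2:    W    W    L    L    W
a=3:    W    W    L    W    W
a=4:    W    L    W    W    L
a=5:    W    W    W    W    L
a=6:    W    W    W    W    W
a=7:    L    W    W    W    W
Cells with no legal move (terminal, hence L): (0,0), (0,1), (1,0).
The remaining L cells, each justified by listing all of its moves:
(1,3): only reaches (1,1)(W), (0,2)(W), all W → L
(2,2): only reaches (0,2)(W), (2,0)(W), (1,1)(W), all W → L
(2,3): only reaches (0,3)(W), (2,1)(W), (1,2)(W), all W → L
(3,2): only reaches (1,2)(W), (0,2)(W), (3,0)(W), (2,1)(W), all W → L
(4,1): only reaches (2,1)(W), (1,1)(W), (3,0)(W), all W → L
(4,4): only reaches (2,4)(W), (1,4)(W), (4,2)(W), (4,0)(W), (3,3)(W), all W → L
(5,4): only reaches (3,4)(W), (2,4)(W), (0,4)(W), (5,2)(W), (5,0)(W), (4,3)(W), all W → L
(7,0): only reaches (5,0)(W), (4,0)(W), (2,0)(W), all W → L
Every other cell has at least one move into one of the L cells above, so it is W.
The starting position (7,4) is W: Player 1 should move to (5,4), handing over an L position.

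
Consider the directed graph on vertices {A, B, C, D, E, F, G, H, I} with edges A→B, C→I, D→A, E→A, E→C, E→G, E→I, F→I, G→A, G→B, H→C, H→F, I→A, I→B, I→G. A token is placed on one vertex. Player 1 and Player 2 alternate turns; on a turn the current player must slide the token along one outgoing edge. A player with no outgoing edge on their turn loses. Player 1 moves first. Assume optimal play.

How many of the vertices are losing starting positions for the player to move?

Label each position W (a win for the player to move) or L (a loss). A position with no legal move is L; any other position is W exactly when some move reaches an L, and L when every move reaches a W.
Every edge goes from a vertex to one that appears earlier in the order B, A, G, I, F, C, H, D, E, so processing vertices in that order labels each vertex after all of its successors.
B: no outgoing edge → L
A: →B(L), so W
G: →B(L), so W
I: →B(L), so W
F: →I(W) only, which is W, so L
C: →I(W) only, which is W, so L
H: →C(L), so W
D: →A(W) only, which is W, so L
E: →C(L), so W
The L vertices are B, C, D, F; that is 4 in all.

4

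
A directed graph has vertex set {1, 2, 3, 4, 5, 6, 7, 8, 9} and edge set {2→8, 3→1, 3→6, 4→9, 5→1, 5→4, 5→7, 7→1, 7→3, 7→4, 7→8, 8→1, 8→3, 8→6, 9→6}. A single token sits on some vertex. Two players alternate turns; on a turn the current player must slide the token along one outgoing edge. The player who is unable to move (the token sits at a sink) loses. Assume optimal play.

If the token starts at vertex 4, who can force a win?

Positions with no move are L. A position that does have a move is losing for the player to move precisely when every available move leads to a winning position for the opponent. Fill in the labels:
Every edge goes from a vertex to one that appears earlier in the order 6, 1, 3, 8, 2, 9, 4, 7, 5, so processing vertices in that order labels each vertex after all of its successors.
6: no outgoing edge → L
1: no outgoing edge → L
3: can move to 1, which is L ⇒ W
8: can move to 1, which is L ⇒ W
2: the only move is to 8(W), a W ⇒ L
9: can move to 6, which is L ⇒ W
4: the only move is to 9(W), a W ⇒ L
7: can move to 4, which is L ⇒ W
5: can move to 4, which is L ⇒ W
The starting position 4 is L: whatever the player to move does, the opponent receives a W position.

The second player wins.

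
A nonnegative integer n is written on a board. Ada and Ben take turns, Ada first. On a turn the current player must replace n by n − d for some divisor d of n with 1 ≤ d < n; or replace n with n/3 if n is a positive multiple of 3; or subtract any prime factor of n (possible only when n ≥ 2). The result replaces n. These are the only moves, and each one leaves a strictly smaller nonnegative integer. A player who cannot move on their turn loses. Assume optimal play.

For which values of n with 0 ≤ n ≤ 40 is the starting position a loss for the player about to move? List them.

0, 1, 4, 9, 14, 20, 26, 32, 35, 38

Work bottom-up. With no move the player to move loses. Otherwise the position is W if at least one move leads to an L position for the opponent, and L if every move leads to a W.
n=0: no move → L
n=1: no move → L
n=2: can move to 0, which is L ⇒ W
n=3: can move to 0, which is L ⇒ W
n=4: moves to 2(W), 3(W); every one is W ⇒ L
n=5: can move to 0, which is L ⇒ W
n=6: can move to 4, which is L ⇒ W
n=7: can move to 0, which is L ⇒ W
n=8: can move to 4, which is L ⇒ W
n=9: moves to 3(W), 6(W), 8(W); every one is W ⇒ L
n=10: can move to 9, which is L ⇒ W
n=11: can move to 0, which is L ⇒ W
n=12: can move to 4, which is L ⇒ W
n=13: can move to 0, which is L ⇒ W
n=14: moves to 7(W), 12(W), 13(W); every one is W ⇒ L
n=15: can move to 14, which is L ⇒ W
n=16: can move to 14, which is L ⇒ W
n=17: can move to 0, which is L ⇒ W
n=18: can move to 9, which is L ⇒ W
n=19: can move to 0, which is L ⇒ W
n=20: moves to 10(W), 15(W), 16(W), 18(W), 19(W); every one is W ⇒ L
n=21: can move to 14, which is L ⇒ W
n=22: can move to 20, which is L ⇒ W
n=23: can move to 0, which is L ⇒ W
n=24: can move to 20, which is L ⇒ W
n=25: can move to 20, which is L ⇒ W
n=26: moves to 13(W), 24(W), 25(W); every one is W ⇒ L
n=27: can move to 9, which is L ⇒ W
n=28: can move to 14, which is L ⇒ W
n=29: can move to 0, which is L ⇒ W
n=30: can move to 20, which is L ⇒ W
n=31: can move to 0, which is L ⇒ W
n=32: moves to 16(W), 24(W), 28(W), 30(W), 31(W); every one is W ⇒ L
n=33: can move to 32, which is L ⇒ W
n=34: can move to 32, which is L ⇒ W
n=35: moves to 28(W), 30(W), 34(W); every one is W ⇒ L
n=36: can move to 32, which is L ⇒ W
n=37: can move to 0, which is L ⇒ W
n=38: moves to 19(W), 36(W), 37(W); every one is W ⇒ L
n=39: can move to 26, which is L ⇒ W
n=40: can move to 20, which is L ⇒ W
The losing starting values of n are exactly the entries labelled L in this table (10 of them).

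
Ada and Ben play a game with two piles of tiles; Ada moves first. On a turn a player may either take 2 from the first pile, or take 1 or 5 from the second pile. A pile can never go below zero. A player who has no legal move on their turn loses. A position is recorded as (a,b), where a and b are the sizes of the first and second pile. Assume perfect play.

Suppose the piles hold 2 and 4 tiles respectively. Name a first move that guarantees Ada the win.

Work bottom-up. With no move the player to move loses. Otherwise the position is W if at least one move leads to an L position for the opponent, and L if every move leads to a W.
No move ever increases a pile, so every position that can arise here has a ≤ 2 and b ≤ 4; it is enough to label the cells with 0 ≤ a ≤ 2 and 0 ≤ b ≤ 4.
Every move lowers a or b (never raises either), so fill the grid row by row in increasing a, and left to right within a row: each cell's successors are then already labelled.
      b=0  b=1  b=2  b=3  b=4
a=0:    L    W    L    W    L
a=1:    L    W    L    W    L
a=2:    W    L    W    L    W
Cells with no legal move (terminal, hence L): (0,0), (1,0).
The remaining L cells, each justified by listing all of its moves:
(0,2): L (sole option (0,1)(W) is W)
(0,4): L (sole option (0,3)(W) is W)
(1,2): L (sole option (1,1)(W) is W)
(1,4): L (sole option (1,3)(W) is W)
(2,1): L (options (0,1)(W), (2,0)(W) are all W)
(2,3): L (options (0,3)(W), (2,2)(W) are all W)
Every other cell has at least one move into one of the L cells above, so it is W.
From (2,4), the L positions reachable in one move are: (0,4), (2,3). Any move reaching one of these is winning.

Move to (0,4).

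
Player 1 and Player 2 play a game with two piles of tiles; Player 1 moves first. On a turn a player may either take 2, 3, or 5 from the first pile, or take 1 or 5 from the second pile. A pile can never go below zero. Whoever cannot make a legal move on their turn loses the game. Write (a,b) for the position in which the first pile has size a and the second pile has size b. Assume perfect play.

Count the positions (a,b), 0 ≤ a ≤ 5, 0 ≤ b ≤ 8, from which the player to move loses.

18

Positions with no move are L. A position that does have a move is losing for the player to move precisely when every available move leads to a winning position for the opponent. Fill in the labels:
Every move lowers a or b (never raises either), so fill the grid row by row in increasing a, and left to right within a row: each cell's successors are then already labelled.
      b=0  b=1  b=2  b=3  b=4  b=5  b=6  b=7  b=8
a=0:    L    W    L    W    L    W    L    W    L
a=1:    L    W    L    W    L    W    L    W    L
a=2:    W    L    W    L    W    L    W    L    W
a=3:    W    L    W    L    W    L    W    L    W
a=4:    W    W    W    W    W    W    W    W    W
a=5:    W    W    W    W    W    W    W    W    W
Cells with no legal move (terminal, hence L): (0,0), (1,0).
The remaining L cells, each justified by listing all of its moves:
(0,2): L (sole option (0,1)(W) is W)
(0,4): L (sole option (0,3)(W) is W)
(0,6): L (options (0,5)(W), (0,1)(W) are all W)
(0,8): L (options (0,7)(W), (0,3)(W) are all W)
(1,2): L (sole option (1,1)(W) is W)
(1,4): L (sole option (1,3)(W) is W)
(1,6): L (options (1,5)(W), (1,1)(W) are all W)
(1,8): L (options (1,7)(W), (1,3)(W) are all W)
(2,1): L (options (0,1)(W), (2,0)(W) are all W)
(2,3): L (options (0,3)(W), (2,2)(W) are all W)
(2,5): L (options (0,5)(W), (2,4)(W), (2,0)(W) are all W)
(2,7): L (options (0,7)(W), (2,6)(W), (2,2)(W) are all W)
(3,1): L (options (1,1)(W), (0,1)(W), (3,0)(W) are all W)
(3,3): L (options (1,3)(W), (0,3)(W), (3,2)(W) are all W)
(3,5): L (options (1,5)(W), (0,5)(W), (3,4)(W), (3,0)(W) are all W)
(3,7): L (options (1,7)(W), (0,7)(W), (3,6)(W), (3,2)(W) are all W)
Every other cell has at least one move into one of the L cells above, so it is W.
L cells per row: a=0: 5, a=1: 5, a=2: 4, a=3: 4, a=4: 0, a=5: 0; total 18.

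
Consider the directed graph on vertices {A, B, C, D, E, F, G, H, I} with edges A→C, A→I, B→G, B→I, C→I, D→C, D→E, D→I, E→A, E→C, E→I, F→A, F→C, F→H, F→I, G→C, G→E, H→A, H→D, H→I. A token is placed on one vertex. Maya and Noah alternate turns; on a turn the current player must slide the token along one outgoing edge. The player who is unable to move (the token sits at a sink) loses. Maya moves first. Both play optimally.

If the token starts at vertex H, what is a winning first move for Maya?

Move to I.

Build the W/L table. Terminal = L. A non-terminal position is W if it has a move to some L; otherwise it is L.
Every edge goes from a vertex to one that appears earlier in the order I, C, A, E, D, H, G, B, F, so processing vertices in that order labels each vertex after all of its successors.
I: no outgoing edge → L
C: →I(L), so W
A: →I(L), so W
E: →I(L), so W
D: →I(L), so W
H: →I(L), so W
G: →E(W), C(W) — all W, so L
B: →G(L), so W
F: →I(L), so W
From H, the L positions reachable in one move are: I.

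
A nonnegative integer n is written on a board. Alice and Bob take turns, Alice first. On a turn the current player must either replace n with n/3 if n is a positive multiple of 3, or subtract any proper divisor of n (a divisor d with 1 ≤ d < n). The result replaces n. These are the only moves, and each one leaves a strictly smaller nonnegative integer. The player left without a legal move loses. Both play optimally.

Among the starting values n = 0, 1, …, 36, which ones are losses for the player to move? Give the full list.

Work bottom-up. With no move the player to move loses. Otherwise the position is W if at least one move leads to an L position for the opponent, and L if every move leads to a W.
n=0: no move → L
n=1: no move → L
n=2: →1(L), so W
n=3: →1(L), so W
n=4: →2(W), 3(W) — all W, so L
n=5: →4(L), so W
n=6: →4(L), so W
n=7: →6(W) only, which is W, so L
n=8: →4(L), so W
n=9: →3(W), 6(W), 8(W) — all W, so L
n=10: →9(L), so W
n=11: →10(W) only, which is W, so L
n=12: →4(L), so W
n=13: →12(W) only, which is W, so L
n=14: →7(L), so W
n=15: →5(W), 10(W), 12(W), 14(W) — all W, so L
n=16: →15(L), so W
n=17: →16(W) only, which is W, so L
n=18: →9(L), so W
n=19: →18(W) only, which is W, so L
n=20: →15(L), so W
n=21: →7(L), so W
n=22: →11(L), so W
n=23: →22(W) only, which is W, so L
n=24: →23(L), so W
n=25: →20(W), 24(W) — all W, so L
n=26: →13(L), so W
n=27: →9(L), so W
n=28: →14(W), 21(W), 24(W), 26(W), 27(W) — all W, so L
n=29: →28(L), so W
n=30: →15(L), so W
n=31: →30(W) only, which is W, so L
n=32: →28(L), so W
n=33: →11(L), so W
n=34: →17(L), so W
n=35: →28(L), so W
n=36: →12(W), 18(W), 24(W), 27(W), 30(W), 32(W), 33(W), 34(W), 35(W) — all W, so L
Reading off the rows marked L gives the requested list; there are 15 such values of n.

0, 1, 4, 7, 9, 11, 13, 15, 17, 19, 23, 25, 28, 31, 36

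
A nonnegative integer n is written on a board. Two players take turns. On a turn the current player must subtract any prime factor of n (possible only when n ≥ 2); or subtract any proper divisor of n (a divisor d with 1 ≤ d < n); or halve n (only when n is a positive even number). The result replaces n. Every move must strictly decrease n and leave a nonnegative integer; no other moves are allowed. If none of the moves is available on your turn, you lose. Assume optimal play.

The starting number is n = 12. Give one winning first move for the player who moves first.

Label each position W (a win for the player to move) or L (a loss). A position with no legal move is L; any other position is W exactly when some move reaches an L, and L when every move reaches a W.
n=0: no move → L
n=1: no move → L
n=2: W (go to 0, an L position)
n=3: W (go to 0, an L position)
n=4: L (options 2(W), 3(W) are all W)
n=5: W (go to 0, an L position)
n=6: W (go to 4, an L position)
n=7: W (go to 0, an L position)
n=8: W (go to 4, an L position)
n=9: L (options 6(W), 8(W) are all W)
n=10: W (go to 9, an L position)
n=11: W (go to 0, an L position)
n=12: W (go to 9, an L position)
From 12, the L positions reachable in one move are: 9.

Move to 9.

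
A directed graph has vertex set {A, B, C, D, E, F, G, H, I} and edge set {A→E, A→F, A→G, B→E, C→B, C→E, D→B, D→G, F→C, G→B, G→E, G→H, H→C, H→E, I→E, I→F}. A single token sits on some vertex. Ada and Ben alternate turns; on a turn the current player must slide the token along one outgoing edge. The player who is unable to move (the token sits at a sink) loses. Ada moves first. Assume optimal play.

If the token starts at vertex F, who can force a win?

Positions with no move are L. A position that does have a move is losing for the player to move precisely when every available move leads to a winning position for the opponent. Fill in the labels:
Every edge goes from a vertex to one that appears earlier in the order E, B, C, H, G, D, F, I, A, so processing vertices in that order labels each vertex after all of its successors.
E: no outgoing edge → L
B: reaches L-position E → W
C: reaches L-position E → W
H: reaches L-position E → W
G: reaches L-position E → W
D: only reaches G(W), B(W), all W → L
F: only reaches C(W), which is W → L
I: reaches L-position F → W
A: reaches L-position F → W
The starting position F is L: whatever Ada does, the opponent receives a W position.

Ben wins.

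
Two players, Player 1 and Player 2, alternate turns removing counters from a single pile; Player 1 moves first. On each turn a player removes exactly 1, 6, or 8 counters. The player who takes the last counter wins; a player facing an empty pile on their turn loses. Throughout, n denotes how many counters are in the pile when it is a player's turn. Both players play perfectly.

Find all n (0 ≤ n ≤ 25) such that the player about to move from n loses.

0, 2, 4, 7, 9, 11, 14, 16, 18, 21, 23, 25

Work bottom-up. With no move the player to move loses. Otherwise the position is W if at least one move leads to an L position for the opponent, and L if every move leads to a W.
n=0: no move → L
n=1: →0(L), so W
n=2: →1(W) only, which is W, so L
n=3: →2(L), so W
n=4: →3(W) only, which is W, so L
n=5: →4(L), so W
n=6: →0(L), so W
n=7: →6(W), 1(W) — all W, so L
n=8: →7(L), so W
n=9: →8(W), 3(W), 1(W) — all W, so L
n=10: →9(L), so W
n=11: →10(W), 5(W), 3(W) — all W, so L
n=12: →11(L), so W
n=13: →7(L), so W
n=14: →13(W), 8(W), 6(W) — all W, so L
n=15: →14(L), so W
n=16: →15(W), 10(W), 8(W) — all W, so L
n=17: →16(L), so W
n=18: →17(W), 12(W), 10(W) — all W, so L
n=19: →18(L), so W
n=20: →14(L), so W
n=21: →20(W), 15(W), 13(W) — all W, so L
n=22: →21(L), so W
n=23: →22(W), 17(W), 15(W) — all W, so L
n=24: →23(L), so W
n=25: →24(W), 19(W), 17(W) — all W, so L
The losing starting values of n are exactly the entries labelled L in this table (12 of them).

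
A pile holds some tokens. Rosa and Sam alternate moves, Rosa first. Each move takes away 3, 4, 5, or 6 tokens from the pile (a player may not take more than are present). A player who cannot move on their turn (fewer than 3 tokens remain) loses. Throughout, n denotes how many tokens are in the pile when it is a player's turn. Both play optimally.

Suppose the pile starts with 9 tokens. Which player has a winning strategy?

Sam wins.

Build the W/L table. Terminal = L. A non-terminal position is W if it has a move to some L; otherwise it is L.
n=0: no move → L
n=1: no move → L
n=2: no move → L
n=3: reaches L-position 0 → W
n=4: reaches L-position 1 → W
n=5: reaches L-position 2 → W
n=6: reaches L-position 2 → W
n=7: reaches L-position 2 → W
n=8: reaches L-position 2 → W
n=9: only reaches 6(W), 5(W), 4(W), 3(W), all W → L
Every move from 9 reaches a W position, so the mover loses.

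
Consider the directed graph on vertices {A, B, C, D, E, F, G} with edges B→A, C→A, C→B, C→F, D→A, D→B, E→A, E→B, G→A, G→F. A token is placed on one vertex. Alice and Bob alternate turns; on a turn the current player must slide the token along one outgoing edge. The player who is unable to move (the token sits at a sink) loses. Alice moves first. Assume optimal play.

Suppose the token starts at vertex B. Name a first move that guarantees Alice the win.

Use the standard recursion: the mover loses at a terminal position; elsewhere, the mover wins exactly when some move hands the opponent an L position.
Every edge goes from a vertex to one that appears earlier in the order F, A, B, D, E, C, G, so processing vertices in that order labels each vertex after all of its successors.
F: no outgoing edge → L
A: no outgoing edge → L
B: can move to A, which is L ⇒ W
D: can move to A, which is L ⇒ W
E: can move to A, which is L ⇒ W
C: can move to A, which is L ⇒ W
G: can move to A, which is L ⇒ W
From B, the L positions reachable in one move are: A.

Move to A.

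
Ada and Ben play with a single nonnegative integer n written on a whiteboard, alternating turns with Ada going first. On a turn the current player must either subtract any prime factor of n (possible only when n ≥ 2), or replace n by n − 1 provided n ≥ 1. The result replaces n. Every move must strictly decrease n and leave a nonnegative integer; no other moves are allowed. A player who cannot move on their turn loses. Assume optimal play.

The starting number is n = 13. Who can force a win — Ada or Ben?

Ada wins.

Classify positions by backward induction: terminal positions (no move available) are L. From any other position, the mover wins iff some move reaches an L.
n=0: no move → L
n=1: →0(L), so W
n=2: →0(L), so W
n=3: →0(L), so W
n=4: →2(W), 3(W) — all W, so L
n=5: →0(L), so W
n=6: →4(L), so W
n=7: →0(L), so W
n=8: →6(W), 7(W) — all W, so L
n=9: →8(L), so W
n=10: →8(L), so W
n=11: →0(L), so W
n=12: →9(W), 10(W), 11(W) — all W, so L
n=13: →0(L), so W
From 13 Ada can move to 0, reaching an L position.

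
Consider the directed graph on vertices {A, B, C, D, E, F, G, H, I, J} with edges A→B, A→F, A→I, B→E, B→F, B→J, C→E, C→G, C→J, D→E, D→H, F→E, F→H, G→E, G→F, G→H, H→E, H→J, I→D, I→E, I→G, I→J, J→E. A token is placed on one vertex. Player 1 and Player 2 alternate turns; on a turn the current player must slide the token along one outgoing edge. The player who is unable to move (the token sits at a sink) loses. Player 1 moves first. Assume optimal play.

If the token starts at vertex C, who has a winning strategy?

Player 1 wins.

Label each position W (a win for the player to move) or L (a loss). A position with no legal move is L; any other position is W exactly when some move reaches an L, and L when every move reaches a W.
Every edge goes from a vertex to one that appears earlier in the order E, J, H, F, G, C, D, B, I, A, so processing vertices in that order labels each vertex after all of its successors.
E: no outgoing edge → L
J: W (go to E, an L position)
H: W (go to E, an L position)
F: W (go to E, an L position)
G: W (go to E, an L position)
C: W (go to E, an L position)
D: W (go to E, an L position)
B: W (go to E, an L position)
I: W (go to E, an L position)
A: L (options I(W), B(W), F(W) are all W)
The starting position C is W: Player 1 should move to E, handing over an L position.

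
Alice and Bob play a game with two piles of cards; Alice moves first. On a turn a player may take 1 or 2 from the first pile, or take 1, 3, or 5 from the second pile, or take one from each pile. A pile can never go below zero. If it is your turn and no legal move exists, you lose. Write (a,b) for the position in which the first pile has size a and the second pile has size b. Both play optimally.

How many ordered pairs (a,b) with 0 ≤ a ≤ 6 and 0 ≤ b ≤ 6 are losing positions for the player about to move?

Build the W/L table. Terminal = L. A non-terminal position is W if it has a move to some L; otherwise it is L.
Every move lowers a or b (never raises either), so fill the grid row by row in increasing a, and left to right within a row: each cell's successors are then already labelled.
      b=0  b=1  b=2  b=3  b=4  b=5  b=6
a=0:    L    W    L    W    L    W    L
a=1:    W    W    W    W    W    W    W
a=2:    W    L    W    L    W    L    W
a=3:    L    W    W    W    W    W    W
a=4:    W    W    L    W    L    W    L
a=5:    W    L    W    W    W    W    W
a=6:    L    W    W    W    W    W    W
Cells with no legal move (terminal, hence L): (0,0).
The remaining L cells, each justified by listing all of its moves:
(0,2): only reaches (0,1)(W), which is W → L
(0,4): only reaches (0,3)(W), (0,1)(W), all W → L
(0,6): only reaches (0,5)(W), (0,3)(W), (0,1)(W), all W → L
(2,1): only reaches (1,1)(W), (0,1)(W), (2,0)(W), (1,0)(W), all W → L
(2,3): only reaches (1,3)(W), (0,3)(W), (2,2)(W), (2,0)(W), (1,2)(W), all W → L
(2,5): only reaches (1,5)(W), (0,5)(W), (2,4)(W), (2,2)(W), (2,0)(W), (1,4)(W), all W → L
(3,0): only reaches (2,0)(W), (1,0)(W), all W → L
(4,2): only reaches (3,2)(W), (2,2)(W), (4,1)(W), (3,1)(W), all W → L
(4,4): only reaches (3,4)(W), (2,4)(W), (4,3)(W), (4,1)(W), (3,3)(W), all W → L
(4,6): only reaches (3,6)(W), (2,6)(W), (4,5)(W), (4,3)(W), (4,1)(W), (3,5)(W), all W → L
(5,1): only reaches (4,1)(W), (3,1)(W), (5,0)(W), (4,0)(W), all W → L
(6,0): only reaches (5,0)(W), (4,0)(W), all W → L
Every other cell has at least one move into one of the L cells above, so it is W.
L cells per row: a=0: 4, a=1: 0, a=2: 3, a=3: 1, a=4: 3, a=5: 1, a=6: 1; total 13.

13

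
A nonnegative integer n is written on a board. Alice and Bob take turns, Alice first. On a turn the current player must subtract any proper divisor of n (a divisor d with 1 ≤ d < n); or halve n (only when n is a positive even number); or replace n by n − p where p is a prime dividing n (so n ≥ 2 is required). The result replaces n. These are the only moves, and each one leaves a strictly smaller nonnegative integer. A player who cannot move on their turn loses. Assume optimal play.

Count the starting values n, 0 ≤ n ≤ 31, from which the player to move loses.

Compute win/loss labels from the base case upward. A position with no move is L. Any other position is W if it can reach an L in one move, else L.
n=0: no move → L
n=1: no move → L
n=2: →0(L), so W
n=3: →0(L), so W
n=4: →2(W), 3(W) — all W, so L
n=5: →0(L), so W
n=6: →4(L), so W
n=7: →0(L), so W
n=8: →4(L), so W
n=9: →6(W), 8(W) — all W, so L
n=10: →9(L), so W
n=11: →0(L), so W
n=12: →9(L), so W
n=13: →0(L), so W
n=14: →7(W), 12(W), 13(W) — all W, so L
n=15: →14(L), so W
n=16: →14(L), so W
n=17: →0(L), so W
n=18: →9(L), so W
n=19: →0(L), so W
n=20: →10(W), 15(W), 16(W), 18(W), 19(W) — all W, so L
n=21: →14(L), so W
n=22: →20(L), so W
n=23: →0(L), so W
n=24: →20(L), so W
n=25: →20(L), so W
n=26: →13(W), 24(W), 25(W) — all W, so L
n=27: →26(L), so W
n=28: →14(L), so W
n=29: →0(L), so W
n=30: →20(L), so W
n=31: →0(L), so W
L entries with 0 ≤ n ≤ 31: n = 0, 1, 4, 9, 14, 20, 26; that makes 7.

7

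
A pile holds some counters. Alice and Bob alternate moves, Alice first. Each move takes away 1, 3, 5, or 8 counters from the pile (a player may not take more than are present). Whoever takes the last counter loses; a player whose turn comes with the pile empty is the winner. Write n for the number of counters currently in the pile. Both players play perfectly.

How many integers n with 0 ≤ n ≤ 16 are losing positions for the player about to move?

6

Build the W/L table. Terminal = W. A non-terminal position is W if it has a move to some L; otherwise it is L.
n=0: no move; the opponent has just taken the last counter and therefore loses → W
n=1: only reaches 0(W), which is W → L
n=2: reaches L-position 1 → W
n=3: only reaches 2(W), 0(W), all W → L
n=4: reaches L-position 3 → W
n=5: only reaches 4(W), 2(W), 0(W), all W → L
n=6: reaches L-position 5 → W
n=7: only reaches 6(W), 4(W), 2(W), all W → L
n=8: reaches L-position 7 → W
n=9: reaches L-position 1 → W
n=10: reaches L-position 7 → W
n=11: reaches L-position 3 → W
n=12: reaches L-position 7 → W
n=13: reaches L-position 5 → W
n=14: only reaches 13(W), 11(W), 9(W), 6(W), all W → L
n=15: reaches L-position 14 → W
n=16: only reaches 15(W), 13(W), 11(W), 8(W), all W → L
L entries with 0 ≤ n ≤ 16: n = 1, 3, 5, 7, 14, 16; that makes 6.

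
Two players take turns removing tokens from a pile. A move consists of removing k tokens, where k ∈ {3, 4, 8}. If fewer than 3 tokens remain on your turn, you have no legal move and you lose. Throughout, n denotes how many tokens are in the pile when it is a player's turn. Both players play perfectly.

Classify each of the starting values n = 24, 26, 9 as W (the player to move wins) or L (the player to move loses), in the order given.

24: L, 26: L, 9: W

Use the standard recursion: the mover loses at a terminal position; elsewhere, the mover wins exactly when some move hands the opponent an L position.
n=0: no move → L
n=1: no move → L
n=2: no move → L
n=3: →0(L), so W
n=4: →1(L), so W
n=5: →2(L), so W
n=6: →2(L), so W
n=7: →4(W), 3(W) — all W, so L
n=8: →0(L), so W
n=9: →1(L), so W
n=10: →7(L), so W
n=11: →7(L), so W
n=12: →9(W), 8(W), 4(W) — all W, so L
n=13: →10(W), 9(W), 5(W) — all W, so L
n=14: →11(W), 10(W), 6(W) — all W, so L
n=15: →12(L), so W
n=16: →13(L), so W
n=17: →14(L), so W
n=18: →14(L), so W
n=19: →16(W), 15(W), 11(W) — all W, so L
n=20: →12(L), so W
n=21: →13(L), so W
n=22: →19(L), so W
n=23: →19(L), so W
n=24: →21(W), 20(W), 16(W) — all W, so L
n=25: →22(W), 21(W), 17(W) — all W, so L
n=26: →23(W), 22(W), 18(W) — all W, so L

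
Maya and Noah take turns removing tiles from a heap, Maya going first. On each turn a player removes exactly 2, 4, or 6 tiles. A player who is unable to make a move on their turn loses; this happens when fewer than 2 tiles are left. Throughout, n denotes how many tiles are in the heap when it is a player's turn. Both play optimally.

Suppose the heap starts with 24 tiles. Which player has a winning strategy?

Build the W/L table. Terminal = L. A non-terminal position is W if it has a move to some L; otherwise it is L.
n=0: no move → L
n=1: no move → L
n=2: W (go to 0, an L position)
n=3: W (go to 1, an L position)
n=4: W (go to 0, an L position)
n=5: W (go to 1, an L position)
n=6: W (go to 0, an L position)
n=7: W (go to 1, an L position)
n=8: L (options 6(W), 4(W), 2(W) are all W)
n=9: L (options 7(W), 5(W), 3(W) are all W)
n=10: W (go to 8, an L position)
n=11: W (go to 9, an L position)
n=12: W (go to 8, an L position)
n=13: W (go to 9, an L position)
n=14: W (go to 8, an L position)
n=15: W (go to 9, an L position)
n=16: L (options 14(W), 12(W), 10(W) are all W)
n=17: L (options 15(W), 13(W), 11(W) are all W)
n=18: W (go to 16, an L position)
n=19: W (go to 17, an L position)
n=20: W (go to 16, an L position)
n=21: W (go to 17, an L position)
n=22: W (go to 16, an L position)
n=23: W (go to 17, an L position)
n=24: L (options 22(W), 20(W), 18(W) are all W)
Every move from 24 reaches a W position, so the mover loses.

Noah wins.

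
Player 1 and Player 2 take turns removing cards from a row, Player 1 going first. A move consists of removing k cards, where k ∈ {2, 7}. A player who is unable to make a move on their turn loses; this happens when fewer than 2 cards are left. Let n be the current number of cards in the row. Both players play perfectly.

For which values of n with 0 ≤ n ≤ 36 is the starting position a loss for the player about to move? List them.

0, 1, 4, 5, 9, 10, 13, 14, 18, 19, 22, 23, 27, 28, 31, 32, 36

Label each position W (a win for the player to move) or L (a loss). A position with no legal move is L; any other position is W exactly when some move reaches an L, and L when every move reaches a W.
n=0: no move → L
n=1: no move → L
n=2: reaches L-position 0 → W
n=3: reaches L-position 1 → W
n=4: only reaches 2(W), which is W → L
n=5: only reaches 3(W), which is W → L
n=6: reaches L-position 4 → W
n=7: reaches L-position 5 → W
n=8: reaches L-position 1 → W
n=9: only reaches 7(W), 2(W), all W → L
n=10: only reaches 8(W), 3(W), all W → L
n=11: reaches L-position 9 → W
n=12: reaches L-position 10 → W
n=13: only reaches 11(W), 6(W), all W → L
n=14: only reaches 12(W), 7(W), all W → L
n=15: reaches L-position 13 → W
n=16: reaches L-position 14 → W
n=17: reaches L-position 10 → W
n=18: only reaches 16(W), 11(W), all W → L
n=19: only reaches 17(W), 12(W), all W → L
n=20: reaches L-position 18 → W
n=21: reaches L-position 19 → W
n=22: only reaches 20(W), 15(W), all W → L
n=23: only reaches 21(W), 16(W), all W → L
n=24: reaches L-position 22 → W
n=25: reaches L-position 23 → W
n=26: reaches L-position 19 → W
n=27: only reaches 25(W), 20(W), all W → L
n=28: only reaches 26(W), 21(W), all W → L
n=29: reaches L-position 27 → W
n=30: reaches L-position 28 → W
n=31: only reaches 29(W), 24(W), all W → L
n=32: only reaches 30(W), 25(W), all W → L
n=33: reaches L-position 31 → W
n=34: reaches L-position 32 → W
n=35: reaches L-position 28 → W
n=36: only reaches 34(W), 29(W), all W → L
The losing starting values of n are exactly the entries labelled L in this table (17 of them).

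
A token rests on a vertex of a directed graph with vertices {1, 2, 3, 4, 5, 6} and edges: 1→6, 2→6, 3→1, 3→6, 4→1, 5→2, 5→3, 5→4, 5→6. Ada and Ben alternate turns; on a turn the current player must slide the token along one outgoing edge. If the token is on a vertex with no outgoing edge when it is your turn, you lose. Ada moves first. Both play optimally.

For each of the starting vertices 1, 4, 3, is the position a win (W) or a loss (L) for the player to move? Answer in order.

Positions with no move are L. A position that does have a move is losing for the player to move precisely when every available move leads to a winning position for the opponent. Fill in the labels:
Every edge goes from a vertex to one that appears earlier in the order 6, 1, 2, 3, 4, 5, so processing vertices in that order labels each vertex after all of its successors.
6: no outgoing edge → L
1: reaches L-position 6 → W
2: reaches L-position 6 → W
3: reaches L-position 6 → W
4: only reaches 1(W), which is W → L
5: reaches L-position 4 → W

1: W, 4: L, 3: W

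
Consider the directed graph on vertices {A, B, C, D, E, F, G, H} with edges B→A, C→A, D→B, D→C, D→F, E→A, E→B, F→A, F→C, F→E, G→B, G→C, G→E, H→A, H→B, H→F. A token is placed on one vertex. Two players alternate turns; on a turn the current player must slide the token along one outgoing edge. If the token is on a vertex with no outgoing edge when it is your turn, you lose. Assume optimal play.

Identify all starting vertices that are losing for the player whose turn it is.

A, D, G

Classify positions by backward induction: terminal positions (no move available) are L. From any other position, the mover wins iff some move reaches an L.
Every edge goes from a vertex to one that appears earlier in the order A, B, C, E, F, H, D, G, so processing vertices in that order labels each vertex after all of its successors.
A: no outgoing edge → L
B: can move to A, which is L ⇒ W
C: can move to A, which is L ⇒ W
E: can move to A, which is L ⇒ W
F: can move to A, which is L ⇒ W
H: can move to A, which is L ⇒ W
D: moves to F(W), C(W), B(W); every one is W ⇒ L
G: moves to E(W), C(W), B(W); every one is W ⇒ L
Reading off the rows marked L gives the requested list; there are 3 such vertices.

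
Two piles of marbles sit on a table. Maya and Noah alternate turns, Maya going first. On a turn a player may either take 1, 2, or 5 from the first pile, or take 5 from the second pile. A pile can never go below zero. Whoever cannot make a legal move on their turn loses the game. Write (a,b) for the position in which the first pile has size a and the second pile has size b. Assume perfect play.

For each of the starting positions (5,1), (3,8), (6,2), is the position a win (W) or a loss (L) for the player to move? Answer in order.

Label each position W (a win for the player to move) or L (a loss). A position with no legal move is L; any other position is W exactly when some move reaches an L, and L when every move reaches a W.
No move ever increases a pile, so every position that can arise here has a ≤ 6 and b ≤ 8; it is enough to label the cells with 0 ≤ a ≤ 6 and 0 ≤ b ≤ 8.
Every move lowers a or b (never raises either), so fill the grid row by row in increasing a, and left to right within a row: each cell's successors are then already labelled.
      b=0  b=1  b=2  b=3  b=4  b=5  b=6  b=7  b=8
a=0:    L    L    L    L    L    W    W    W    W
a=1:    W    W    W    W    W    L    L    L    L
a=2:    W    W    W    W    W    W    W    W    W
a=3:    L    L    L    L    L    W    W    W    W
a=4:    W    W    W    W    W    L    L    L    L
a=5:    W    W    W    W    W    W    W    W    W
a=6:    L    L    L    L    L    W    W    W    W
Cells with no legal move (terminal, hence L): (0,0), (0,1), (0,2), (0,3), (0,4).
The remaining L cells, each justified by listing all of its moves:
(1,5): moves to (0,5)(W), (1,0)(W); every one is W ⇒ L
(1,6): moves to (0,6)(W), (1,1)(W); every one is W ⇒ L
(1,7): moves to (0,7)(W), (1,2)(W); every one is W ⇒ L
(1,8): moves to (0,8)(W), (1,3)(W); every one is W ⇒ L
(3,0): moves to (2,0)(W), (1,0)(W); every one is W ⇒ L
(3,1): moves to (2,1)(W), (1,1)(W); every one is W ⇒ L
(3,2): moves to (2,2)(W), (1,2)(W); every one is W ⇒ L
(3,3): moves to (2,3)(W), (1,3)(W); every one is W ⇒ L
(3,4): moves to (2,4)(W), (1,4)(W); every one is W ⇒ L
(4,5): moves to (3,5)(W), (2,5)(W), (4,0)(W); every one is W ⇒ L
(4,6): moves to (3,6)(W), (2,6)(W), (4,1)(W); every one is W ⇒ L
(4,7): moves to (3,7)(W), (2,7)(W), (4,2)(W); every one is W ⇒ L
(4,8): moves to (3,8)(W), (2,8)(W), (4,3)(W); every one is W ⇒ L
(6,0): moves to (5,0)(W), (4,0)(W), (1,0)(W); every one is W ⇒ L
(6,1): moves to (5,1)(W), (4,1)(W), (1,1)(W); every one is W ⇒ L
(6,2): moves to (5,2)(W), (4,2)(W), (1,2)(W); every one is W ⇒ L
(6,3): moves to (5,3)(W), (4,3)(W), (1,3)(W); every one is W ⇒ L
(6,4): moves to (5,4)(W), (4,4)(W), (1,4)(W); every one is W ⇒ L
Every other cell has at least one move into one of the L cells above, so it is W.
(5,1): the move to (3,1) reaches an L cell, so W
(3,8): the move to (1,8) reaches an L cell, so W
(6,2): one of the L cells justified above, so L

(5,1): W, (3,8): W, (6,2): L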